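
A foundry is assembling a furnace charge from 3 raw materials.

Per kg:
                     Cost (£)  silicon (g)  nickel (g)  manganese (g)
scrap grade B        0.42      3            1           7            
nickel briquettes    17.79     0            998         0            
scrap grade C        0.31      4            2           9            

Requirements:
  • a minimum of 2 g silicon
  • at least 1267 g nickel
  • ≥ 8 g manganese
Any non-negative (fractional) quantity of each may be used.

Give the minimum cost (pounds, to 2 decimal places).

Let x1 = kg of scrap grade B, x2 = kg of nickel briquettes, x3 = kg of scrap grade C.
Minimize 0.42x1 + 17.79x2 + 0.31x3 with:
  3x1 + 4x3 ≥ 2   (silicon)
  1x1 + 998x2 + 2x3 ≥ 1267   (nickel)
  7x1 + 9x3 ≥ 8   (manganese)
  x1, x2, x3 ≥ 0.
The optimal basis is {nickel briquettes, scrap grade C}; scrap grade B drops out. There the nickel and manganese constraints are tight.
That vertex is x2 = 1.268, x3 = 0.8889.
Total cost: 17.79·1.268 + 0.31·0.8889 = 22.8333.

£22.83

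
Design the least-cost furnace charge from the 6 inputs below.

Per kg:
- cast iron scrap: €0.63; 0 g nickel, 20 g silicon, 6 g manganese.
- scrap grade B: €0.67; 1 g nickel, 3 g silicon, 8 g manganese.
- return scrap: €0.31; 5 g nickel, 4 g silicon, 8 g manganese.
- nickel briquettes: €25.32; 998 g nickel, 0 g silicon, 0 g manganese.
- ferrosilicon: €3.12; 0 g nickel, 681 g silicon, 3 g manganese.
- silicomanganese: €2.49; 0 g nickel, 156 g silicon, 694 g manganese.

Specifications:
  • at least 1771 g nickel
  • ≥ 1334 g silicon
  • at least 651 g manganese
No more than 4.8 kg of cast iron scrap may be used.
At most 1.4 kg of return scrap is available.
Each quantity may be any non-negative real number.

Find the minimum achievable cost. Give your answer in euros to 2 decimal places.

Let x1 = kg of cast iron scrap, x2 = kg of scrap grade B, x3 = kg of return scrap, x4 = kg of nickel briquettes, x5 = kg of ferrosilicon, x6 = kg of silicomanganese.
Minimize 0.63x1 + 0.67x2 + 0.31x3 + 25.32x4 + 3.12x5 + 2.49x6 s.t.:
  1x2 + 5x3 + 998x4 ≥ 1771   (nickel)
  20x1 + 3x2 + 4x3 + 681x5 + 156x6 ≥ 1334   (silicon)
  6x1 + 8x2 + 8x3 + 3x5 + 694x6 ≥ 651   (manganese)
  x1 ≤ 4.8
  x3 ≤ 1.4
  x1, x2, x3, x4, x5, x6 ≥ 0.
At the optimum only nickel briquettes, ferrosilicon, silicomanganese are positive (cast iron scrap, scrap grade B, return scrap = 0). Binding constraints: nickel, silicon, manganese.
That vertex is x4 = 1.77455, x5 = 1.74573, x6 = 0.930494.
Total cost: 25.32·1.77455 + 3.12·1.74573 + 2.49·0.930494 = 52.6952.

€52.70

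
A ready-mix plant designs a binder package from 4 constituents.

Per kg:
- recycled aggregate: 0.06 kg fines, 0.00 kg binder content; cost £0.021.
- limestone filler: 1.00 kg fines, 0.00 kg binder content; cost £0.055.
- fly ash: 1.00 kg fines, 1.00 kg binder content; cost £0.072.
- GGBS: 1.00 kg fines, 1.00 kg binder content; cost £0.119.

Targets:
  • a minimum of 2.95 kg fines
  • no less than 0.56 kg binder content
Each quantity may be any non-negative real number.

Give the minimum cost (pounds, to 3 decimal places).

£0.172

Treat it as an LP. Let x1 = kg of recycled aggregate, x2 = kg of limestone filler, x3 = kg of fly ash, x4 = kg of GGBS.
min 0.021x1 + 0.055x2 + 0.072x3 + 0.119x4 s.t.:
  0.06x1 + 1x2 + 1x3 + 1x4 ≥ 2.95   (fines)
  1x3 + 1x4 ≥ 0.56   (binder content)
  x1, x2, x3, x4 ≥ 0.
At the optimum only limestone filler, fly ash are positive (recycled aggregate, GGBS = 0). There the fines and binder content constraints are tight.
So limestone filler = 2.39 kg, fly ash = 0.56 kg.
Hence cost = 0.055·2.39 + 0.072·0.56 = £0.17177.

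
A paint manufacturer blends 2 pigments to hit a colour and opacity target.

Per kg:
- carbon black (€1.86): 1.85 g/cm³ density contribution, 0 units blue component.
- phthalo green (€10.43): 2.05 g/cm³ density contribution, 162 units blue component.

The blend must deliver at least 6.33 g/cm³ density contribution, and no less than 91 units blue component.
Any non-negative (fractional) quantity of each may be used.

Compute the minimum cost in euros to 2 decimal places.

Let x1 = kg of carbon black, x2 = kg of phthalo green.
min 1.86x1 + 10.43x2 s.t.:
  1.85x1 + 2.05x2 ≥ 6.33   (density contribution)
  162x2 ≥ 91   (blue component)
  x1, x2 ≥ 0.
Both inputs are positive at the optimum. Binding constraints: density contribution and blue component.
Optimal quantities: carbon black = 2.7992 kg, phthalo green = 0.56173 kg.
Cost = 1.86·2.7992 + 10.43·0.56173 = 11.0654.

€11.07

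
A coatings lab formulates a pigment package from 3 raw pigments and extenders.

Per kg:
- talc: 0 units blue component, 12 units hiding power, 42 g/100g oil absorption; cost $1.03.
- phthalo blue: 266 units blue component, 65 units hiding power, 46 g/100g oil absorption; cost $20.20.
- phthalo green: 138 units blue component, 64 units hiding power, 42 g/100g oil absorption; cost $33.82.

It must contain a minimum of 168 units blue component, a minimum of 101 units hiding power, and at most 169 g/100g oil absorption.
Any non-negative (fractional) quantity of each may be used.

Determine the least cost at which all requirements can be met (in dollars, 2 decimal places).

$23.53

Treat it as an LP. Let x1 = kg of talc, x2 = kg of phthalo blue, x3 = kg of phthalo green.
min 1.03x1 + 20.2x2 + 33.82x3 subject to:
  266x2 + 138x3 ≥ 168   (blue component)
  12x1 + 65x2 + 64x3 ≥ 101   (hiding power)
  42x1 + 46x2 + 42x3 ≤ 169   (oil absorption)
  x1, x2, x3 ≥ 0.
The cheapest feasible vertex uses only talc, phthalo blue; phthalo green is not used. Binding constraints: hiding power and oil absorption.
That vertex is x1 = 2.9105, x2 = 1.0165.
Cost = 1.03·2.9105 + 20.2·1.0165 = 23.5311.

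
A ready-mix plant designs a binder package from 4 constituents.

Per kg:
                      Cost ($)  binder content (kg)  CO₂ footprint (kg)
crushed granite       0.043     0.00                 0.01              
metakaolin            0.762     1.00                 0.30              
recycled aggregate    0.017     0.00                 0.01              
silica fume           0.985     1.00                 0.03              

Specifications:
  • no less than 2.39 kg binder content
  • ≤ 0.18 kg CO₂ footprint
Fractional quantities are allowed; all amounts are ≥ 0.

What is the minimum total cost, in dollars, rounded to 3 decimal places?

This is a linear program. Let x1 = kg of crushed granite, x2 = kg of metakaolin, x3 = kg of recycled aggregate, x4 = kg of silica fume.
min 0.043x1 + 0.762x2 + 0.017x3 + 0.985x4 with:
  1x2 + 1x4 ≥ 2.39   (binder content)
  0.01x1 + 0.3x2 + 0.01x3 + 0.03x4 ≤ 0.18   (CO₂ footprint)
  x1, x2, x3, x4 ≥ 0.
The minimum-cost mix takes nothing from crushed granite, recycled aggregate — only metakaolin, silica fume. The binder content and CO₂ footprint requirements are met with equality.
That vertex is x2 = 0.4011, x4 = 1.989.
Hence cost = 0.762·0.4011 + 0.985·1.989 = $2.26480.

$2.265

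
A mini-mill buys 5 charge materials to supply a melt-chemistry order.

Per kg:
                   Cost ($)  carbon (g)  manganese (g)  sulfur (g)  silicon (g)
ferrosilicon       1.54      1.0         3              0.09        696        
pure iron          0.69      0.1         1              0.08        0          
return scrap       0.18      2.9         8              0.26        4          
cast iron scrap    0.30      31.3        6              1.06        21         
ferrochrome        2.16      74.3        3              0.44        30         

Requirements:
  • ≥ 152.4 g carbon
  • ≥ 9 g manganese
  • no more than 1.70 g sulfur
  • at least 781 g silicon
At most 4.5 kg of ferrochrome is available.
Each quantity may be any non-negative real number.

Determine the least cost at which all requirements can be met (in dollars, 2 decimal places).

$5.48

Treat it as an LP. Let x1 = kg of ferrosilicon, x2 = kg of pure iron, x3 = kg of return scrap, x4 = kg of cast iron scrap, x5 = kg of ferrochrome.
min 1.54x1 + 0.69x2 + 0.18x3 + 0.3x4 + 2.16x5 s.t.:
  1x1 + 0.1x2 + 2.9x3 + 31.3x4 + 74.3x5 ≥ 152.4   (carbon)
  3x1 + 1x2 + 8x3 + 6x4 + 3x5 ≥ 9   (manganese)
  0.09x1 + 0.08x2 + 0.26x3 + 1.06x4 + 0.44x5 ≤ 1.7   (sulfur)
  696x1 + 4x3 + 21x4 + 30x5 ≥ 781   (silicon)
  x5 ≤ 4.5
  x1, x2, x3, x4, x5 ≥ 0.
At the optimum only ferrosilicon, cast iron scrap, ferrochrome are positive (pure iron, return scrap = 0). Binding constraints: carbon, sulfur, silicon.
Solving gives x1 = 1.025, x4 = 0.8133, x5 = 1.695.
Cost = 1.54·1.025 + 0.3·0.8133 + 2.16·1.695 = 5.4837.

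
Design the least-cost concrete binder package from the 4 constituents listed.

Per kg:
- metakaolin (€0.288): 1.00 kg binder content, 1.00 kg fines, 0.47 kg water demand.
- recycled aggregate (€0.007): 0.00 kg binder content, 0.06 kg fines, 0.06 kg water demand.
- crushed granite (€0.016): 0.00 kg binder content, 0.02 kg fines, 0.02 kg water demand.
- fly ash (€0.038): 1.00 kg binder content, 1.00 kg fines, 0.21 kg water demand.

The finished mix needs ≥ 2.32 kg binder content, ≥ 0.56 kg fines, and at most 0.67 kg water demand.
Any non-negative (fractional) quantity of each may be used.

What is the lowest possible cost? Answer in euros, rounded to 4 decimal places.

€0.0882

This is a linear program. Let x1 = kg of metakaolin, x2 = kg of recycled aggregate, x3 = kg of crushed granite, x4 = kg of fly ash.
Minimise 0.288x1 + 0.007x2 + 0.016x3 + 0.038x4 subject to:
  1x1 + 1x4 ≥ 2.32   (binder content)
  1x1 + 0.06x2 + 0.02x3 + 1x4 ≥ 0.56   (fines)
  0.47x1 + 0.06x2 + 0.02x3 + 0.21x4 ≤ 0.67   (water demand)
  x1, x2, x3, x4 ≥ 0.
The optimal basis is {fly ash}; metakaolin, recycled aggregate, crushed granite drop out. There the binder content constraint is tight.
Solving gives x4 = 2.32.
Total cost: 0.038·2.32 = 0.088160.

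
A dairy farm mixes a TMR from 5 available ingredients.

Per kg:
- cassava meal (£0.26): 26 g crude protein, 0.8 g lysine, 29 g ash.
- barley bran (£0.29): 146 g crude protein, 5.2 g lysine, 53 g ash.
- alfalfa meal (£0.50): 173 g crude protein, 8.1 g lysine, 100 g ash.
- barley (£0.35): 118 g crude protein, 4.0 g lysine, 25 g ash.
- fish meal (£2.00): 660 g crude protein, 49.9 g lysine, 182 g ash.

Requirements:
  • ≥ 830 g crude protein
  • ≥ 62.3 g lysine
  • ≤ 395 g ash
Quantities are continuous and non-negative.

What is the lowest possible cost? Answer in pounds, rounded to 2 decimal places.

Treat it as an LP. Let x1 = kg of cassava meal, x2 = kg of barley bran, x3 = kg of alfalfa meal, x4 = kg of barley, x5 = kg of fish meal.
min 0.26x1 + 0.29x2 + 0.5x3 + 0.35x4 + 2x5 with:
  26x1 + 146x2 + 173x3 + 118x4 + 660x5 ≥ 830   (crude protein)
  0.8x1 + 5.2x2 + 8.1x3 + 4x4 + 49.9x5 ≥ 62.3   (lysine)
  29x1 + 53x2 + 100x3 + 25x4 + 182x5 ≤ 395   (ash)
  x1, x2, x3, x4, x5 ≥ 0.
At the optimum only barley bran, fish meal are positive (cassava meal, alfalfa meal, barley = 0). The crude protein and lysine requirements are met with equality.
Optimal quantities: barley bran = 0.07759 kg, fish meal = 1.24 kg.
Cost = 0.29·0.07759 + 2·1.24 = 2.5025.

£2.50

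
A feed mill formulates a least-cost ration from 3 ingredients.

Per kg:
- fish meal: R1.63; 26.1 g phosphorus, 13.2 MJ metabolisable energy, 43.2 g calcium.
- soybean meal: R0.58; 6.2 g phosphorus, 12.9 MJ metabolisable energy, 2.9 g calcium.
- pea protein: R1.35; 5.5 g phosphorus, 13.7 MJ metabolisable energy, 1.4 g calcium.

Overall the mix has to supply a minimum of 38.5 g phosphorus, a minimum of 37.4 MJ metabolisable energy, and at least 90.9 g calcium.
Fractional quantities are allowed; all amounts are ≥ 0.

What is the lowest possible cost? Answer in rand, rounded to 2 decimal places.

Treat it as an LP. Let x1 = kg of fish meal, x2 = kg of soybean meal, x3 = kg of pea protein.
Minimise 1.63x1 + 0.58x2 + 1.35x3 subject to:
  26.1x1 + 6.2x2 + 5.5x3 ≥ 38.5   (phosphorus)
  13.2x1 + 12.9x2 + 13.7x3 ≥ 37.4   (metabolisable energy)
  43.2x1 + 2.9x2 + 1.4x3 ≥ 90.9   (calcium)
  x1, x2, x3 ≥ 0.
The cheapest feasible vertex uses only fish meal, soybean meal; pea protein is not used. The metabolisable energy and calcium requirements are met with equality.
Optimal quantities: fish meal = 2.05 kg, soybean meal = 0.8012 kg.
Total cost: 1.63·2.05 + 0.58·0.8012 = 3.8062.

R3.81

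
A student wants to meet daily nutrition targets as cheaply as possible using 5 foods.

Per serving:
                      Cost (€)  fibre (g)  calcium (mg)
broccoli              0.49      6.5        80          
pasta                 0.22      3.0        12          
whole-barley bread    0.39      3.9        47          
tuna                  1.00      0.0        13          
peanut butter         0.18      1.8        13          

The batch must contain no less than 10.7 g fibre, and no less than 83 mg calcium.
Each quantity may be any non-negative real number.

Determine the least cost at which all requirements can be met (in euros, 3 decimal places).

€0.795

Let x1 = servings of broccoli, x2 = servings of pasta, x3 = servings of whole-barley bread, x4 = servings of tuna, x5 = servings of peanut butter.
Minimise 0.49x1 + 0.22x2 + 0.39x3 + 1x4 + 0.18x5 with:
  6.5x1 + 3x2 + 3.9x3 + 1.8x5 ≥ 10.7   (fibre)
  80x1 + 12x2 + 47x3 + 13x4 + 13x5 ≥ 83   (calcium)
  x1, x2, x3, x4, x5 ≥ 0.
The cheapest feasible vertex uses only broccoli, pasta; whole-barley bread, tuna, peanut butter are not used. There the fibre and calcium constraints are tight.
Optimal quantities: broccoli = 0.7444 servings, pasta = 1.954 servings.
Total cost: 0.49·0.7444 + 0.22·1.954 = 0.79464.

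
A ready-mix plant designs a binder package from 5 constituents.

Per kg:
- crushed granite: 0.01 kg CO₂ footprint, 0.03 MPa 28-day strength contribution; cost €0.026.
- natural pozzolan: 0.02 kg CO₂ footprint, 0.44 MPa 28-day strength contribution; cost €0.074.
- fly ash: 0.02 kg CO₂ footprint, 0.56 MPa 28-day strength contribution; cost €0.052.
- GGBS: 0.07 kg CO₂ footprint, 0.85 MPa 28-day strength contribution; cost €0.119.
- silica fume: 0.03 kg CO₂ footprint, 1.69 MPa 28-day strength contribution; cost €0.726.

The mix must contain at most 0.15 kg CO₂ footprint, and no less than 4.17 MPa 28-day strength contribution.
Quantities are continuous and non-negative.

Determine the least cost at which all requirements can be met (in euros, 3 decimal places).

€0.387

Treat it as an LP. Let x1 = kg of crushed granite, x2 = kg of natural pozzolan, x3 = kg of fly ash, x4 = kg of GGBS, x5 = kg of silica fume.
Minimize 0.026x1 + 0.074x2 + 0.052x3 + 0.119x4 + 0.726x5 with:
  0.01x1 + 0.02x2 + 0.02x3 + 0.07x4 + 0.03x5 ≤ 0.15   (CO₂ footprint)
  0.03x1 + 0.44x2 + 0.56x3 + 0.85x4 + 1.69x5 ≥ 4.17   (28-day strength contribution)
  x1, x2, x3, x4, x5 ≥ 0.
The optimal basis is {fly ash}; crushed granite, natural pozzolan, GGBS, silica fume drop out. There the 28-day strength contribution constraint is tight.
Optimal quantities: fly ash = 7.446 kg.
Total cost: 0.052·7.446 = 0.38719.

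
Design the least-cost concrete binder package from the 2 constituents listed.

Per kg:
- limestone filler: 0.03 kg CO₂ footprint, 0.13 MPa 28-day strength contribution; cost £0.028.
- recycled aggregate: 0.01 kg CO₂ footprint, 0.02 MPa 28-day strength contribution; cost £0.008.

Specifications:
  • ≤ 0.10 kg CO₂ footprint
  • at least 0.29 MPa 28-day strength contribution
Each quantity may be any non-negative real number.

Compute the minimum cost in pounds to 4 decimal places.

£0.0625

Let x1 = kg of limestone filler, x2 = kg of recycled aggregate.
Minimise 0.028x1 + 0.008x2 with:
  0.03x1 + 0.01x2 ≤ 0.1   (CO₂ footprint)
  0.13x1 + 0.02x2 ≥ 0.29   (28-day strength contribution)
  x1, x2 ≥ 0.
The cheapest feasible vertex uses only limestone filler; recycled aggregate is not used. There the 28-day strength contribution constraint is tight.
That vertex is x1 = 2.231.
Hence cost = 0.028·2.231 = £0.062468.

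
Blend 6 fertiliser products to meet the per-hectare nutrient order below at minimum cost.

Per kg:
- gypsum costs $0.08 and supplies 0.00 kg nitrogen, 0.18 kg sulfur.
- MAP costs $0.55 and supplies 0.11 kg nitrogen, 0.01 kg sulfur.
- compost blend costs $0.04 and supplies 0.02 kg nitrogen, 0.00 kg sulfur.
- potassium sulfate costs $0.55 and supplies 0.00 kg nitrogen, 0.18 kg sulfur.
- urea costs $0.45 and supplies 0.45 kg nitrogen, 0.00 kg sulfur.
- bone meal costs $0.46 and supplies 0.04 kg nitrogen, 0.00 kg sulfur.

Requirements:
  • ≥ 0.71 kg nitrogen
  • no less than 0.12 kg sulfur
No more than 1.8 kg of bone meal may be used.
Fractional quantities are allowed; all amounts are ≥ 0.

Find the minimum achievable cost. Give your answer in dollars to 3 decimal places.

Let x1 = kg of gypsum, x2 = kg of MAP, x3 = kg of compost blend, x4 = kg of potassium sulfate, x5 = kg of urea, x6 = kg of bone meal.
Minimise 0.08x1 + 0.55x2 + 0.04x3 + 0.55x4 + 0.45x5 + 0.46x6 with:
  0.11x2 + 0.02x3 + 0.45x5 + 0.04x6 ≥ 0.71   (nitrogen)
  0.18x1 + 0.01x2 + 0.18x4 ≥ 0.12   (sulfur)
  x6 ≤ 1.8
  x1, x2, x3, x4, x5, x6 ≥ 0.
The optimal basis is {gypsum, urea}; MAP, compost blend, potassium sulfate, bone meal drop out. There the nitrogen and sulfur constraints are tight.
So gypsum = 0.6667 kg, urea = 1.578 kg.
Objective = 0.08·0.6667 + 0.45·1.578 = 0.76344.

$0.763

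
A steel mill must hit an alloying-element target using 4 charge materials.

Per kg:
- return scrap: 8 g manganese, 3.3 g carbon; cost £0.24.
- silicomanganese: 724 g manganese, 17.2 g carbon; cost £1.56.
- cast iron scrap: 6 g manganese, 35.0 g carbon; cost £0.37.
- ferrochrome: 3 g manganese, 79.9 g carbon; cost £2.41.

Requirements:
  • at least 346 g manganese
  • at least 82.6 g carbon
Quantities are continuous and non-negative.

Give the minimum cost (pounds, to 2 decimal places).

£1.51

Let x1 = kg of return scrap, x2 = kg of silicomanganese, x3 = kg of cast iron scrap, x4 = kg of ferrochrome.
Minimise 0.24x1 + 1.56x2 + 0.37x3 + 2.41x4 subject to:
  8x1 + 724x2 + 6x3 + 3x4 ≥ 346   (manganese)
  3.3x1 + 17.2x2 + 35x3 + 79.9x4 ≥ 82.6   (carbon)
  x1, x2, x3, x4 ≥ 0.
The optimal basis is {silicomanganese, cast iron scrap}; return scrap, ferrochrome drop out. The manganese and carbon requirements are met with equality.
That vertex is x2 = 0.4602, x3 = 2.134.
Cost = 1.56·0.4602 + 0.37·2.134 = 1.5075.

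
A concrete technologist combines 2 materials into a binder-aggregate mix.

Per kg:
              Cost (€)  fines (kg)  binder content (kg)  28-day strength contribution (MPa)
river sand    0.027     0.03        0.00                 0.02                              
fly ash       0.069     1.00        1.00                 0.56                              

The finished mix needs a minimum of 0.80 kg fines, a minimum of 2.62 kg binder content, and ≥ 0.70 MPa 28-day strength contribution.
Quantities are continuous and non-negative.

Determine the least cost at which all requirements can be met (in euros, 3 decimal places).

€0.181

This is a linear program. Let x1 = kg of river sand, x2 = kg of fly ash.
Minimise 0.027x1 + 0.069x2 subject to:
  0.03x1 + 1x2 ≥ 0.8   (fines)
  1x2 ≥ 2.62   (binder content)
  0.02x1 + 0.56x2 ≥ 0.7   (28-day strength contribution)
  x1, x2 ≥ 0.
At the optimum only fly ash is positive (river sand = 0). There the binder content constraint is tight.
So fly ash = 2.62 kg.
Cost = 0.069·2.62 = 0.18078.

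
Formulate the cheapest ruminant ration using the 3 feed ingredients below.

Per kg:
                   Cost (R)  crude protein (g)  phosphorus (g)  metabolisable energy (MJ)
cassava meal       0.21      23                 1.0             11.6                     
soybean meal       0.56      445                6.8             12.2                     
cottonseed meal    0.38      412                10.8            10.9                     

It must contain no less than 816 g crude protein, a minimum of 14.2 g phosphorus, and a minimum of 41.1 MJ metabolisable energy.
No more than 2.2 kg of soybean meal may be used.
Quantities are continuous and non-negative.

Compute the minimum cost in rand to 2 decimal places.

Let x1 = kg of cassava meal, x2 = kg of soybean meal, x3 = kg of cottonseed meal.
Minimise 0.21x1 + 0.56x2 + 0.38x3 s.t.:
  23x1 + 445x2 + 412x3 ≥ 816   (crude protein)
  1x1 + 6.8x2 + 10.8x3 ≥ 14.2   (phosphorus)
  11.6x1 + 12.2x2 + 10.9x3 ≥ 41.1   (metabolisable energy)
  x2 ≤ 2.2
  x1, x2, x3 ≥ 0.
The optimal basis is {cassava meal, cottonseed meal}; soybean meal drops out. Binding constraints: crude protein and metabolisable energy.
So cassava meal = 1.775 kg, cottonseed meal = 1.881 kg.
Total cost: 0.21·1.775 + 0.38·1.881 = 1.0875.

R1.09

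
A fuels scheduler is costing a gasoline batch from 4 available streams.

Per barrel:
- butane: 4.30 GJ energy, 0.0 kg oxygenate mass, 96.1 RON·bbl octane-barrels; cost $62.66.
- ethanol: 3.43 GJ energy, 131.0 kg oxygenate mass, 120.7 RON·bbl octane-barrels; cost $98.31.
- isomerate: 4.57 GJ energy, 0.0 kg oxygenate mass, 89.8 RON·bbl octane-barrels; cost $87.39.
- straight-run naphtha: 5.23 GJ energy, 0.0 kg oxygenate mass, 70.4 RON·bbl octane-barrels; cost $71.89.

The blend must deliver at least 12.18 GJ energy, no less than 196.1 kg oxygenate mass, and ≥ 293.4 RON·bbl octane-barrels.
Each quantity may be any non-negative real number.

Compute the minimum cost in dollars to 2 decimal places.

$245.67

Treat it as an LP. Let x1 = barrels of butane, x2 = barrels of ethanol, x3 = barrels of isomerate, x4 = barrels of straight-run naphtha.
min 62.66x1 + 98.31x2 + 87.39x3 + 71.89x4 with:
  4.3x1 + 3.43x2 + 4.57x3 + 5.23x4 ≥ 12.18   (energy)
  131x2 ≥ 196.1   (oxygenate mass)
  96.1x1 + 120.7x2 + 89.8x3 + 70.4x4 ≥ 293.4   (octane-barrels)
  x1, x2, x3, x4 ≥ 0.
The optimal basis is {butane, ethanol, straight-run naphtha}; isomerate drops out. Binding constraints: energy, oxygenate mass, octane-barrels.
That vertex is x1 = 0.46786, x2 = 1.4969, x4 = 0.96246.
Total cost: 62.66·0.46786 + 98.31·1.4969 + 71.89·0.96246 = 245.6676.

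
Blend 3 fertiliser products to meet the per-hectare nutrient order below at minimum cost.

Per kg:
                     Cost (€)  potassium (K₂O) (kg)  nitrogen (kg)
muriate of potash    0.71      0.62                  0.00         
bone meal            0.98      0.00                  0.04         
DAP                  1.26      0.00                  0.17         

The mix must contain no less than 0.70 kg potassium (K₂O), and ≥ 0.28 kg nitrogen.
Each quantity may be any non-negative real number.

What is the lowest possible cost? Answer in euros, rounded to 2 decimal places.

€2.88

Treat it as an LP. Let x1 = kg of muriate of potash, x2 = kg of bone meal, x3 = kg of DAP.
Minimize 0.71x1 + 0.98x2 + 1.26x3 with:
  0.62x1 ≥ 0.7   (potassium (K₂O))
  0.04x2 + 0.17x3 ≥ 0.28   (nitrogen)
  x1, x2, x3 ≥ 0.
At the optimum only muriate of potash, DAP are positive (bone meal = 0). Binding constraints: potassium (K₂O) and nitrogen.
That vertex is x1 = 1.129, x3 = 1.647.
Objective = 0.71·1.129 + 1.26·1.647 = 2.8768.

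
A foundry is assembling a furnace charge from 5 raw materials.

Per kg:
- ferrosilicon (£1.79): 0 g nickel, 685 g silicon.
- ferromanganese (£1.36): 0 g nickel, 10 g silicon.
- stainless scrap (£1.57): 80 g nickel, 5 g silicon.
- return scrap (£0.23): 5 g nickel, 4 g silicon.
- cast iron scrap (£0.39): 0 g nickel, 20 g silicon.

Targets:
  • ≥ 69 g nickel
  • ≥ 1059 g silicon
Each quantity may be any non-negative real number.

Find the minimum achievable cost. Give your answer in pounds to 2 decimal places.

Set it up as a linear program. Let x1 = kg of ferrosilicon, x2 = kg of ferromanganese, x3 = kg of stainless scrap, x4 = kg of return scrap, x5 = kg of cast iron scrap.
Minimise 1.79x1 + 1.36x2 + 1.57x3 + 0.23x4 + 0.39x5 with:
  80x3 + 5x4 ≥ 69   (nickel)
  685x1 + 10x2 + 5x3 + 4x4 + 20x5 ≥ 1059   (silicon)
  x1, x2, x3, x4, x5 ≥ 0.
The cheapest feasible vertex uses only ferrosilicon, stainless scrap; ferromanganese, return scrap, cast iron scrap are not used. The nickel and silicon requirements are met with equality.
That vertex is x1 = 1.54, x3 = 0.8625.
Objective = 1.79·1.54 + 1.57·0.8625 = 4.1107.

£4.11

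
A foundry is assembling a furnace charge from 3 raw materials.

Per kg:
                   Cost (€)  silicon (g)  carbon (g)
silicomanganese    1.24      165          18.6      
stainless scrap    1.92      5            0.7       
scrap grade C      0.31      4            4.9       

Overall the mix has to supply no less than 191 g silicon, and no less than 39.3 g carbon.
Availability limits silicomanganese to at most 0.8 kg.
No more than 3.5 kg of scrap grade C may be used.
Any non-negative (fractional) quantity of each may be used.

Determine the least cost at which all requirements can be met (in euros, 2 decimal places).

€22.02

Set it up as a linear program. Let x1 = kg of silicomanganese, x2 = kg of stainless scrap, x3 = kg of scrap grade C.
min 1.24x1 + 1.92x2 + 0.31x3 subject to:
  165x1 + 5x2 + 4x3 ≥ 191   (silicon)
  18.6x1 + 0.7x2 + 4.9x3 ≥ 39.3   (carbon)
  x1 ≤ 0.8
  x3 ≤ 3.5
  x1, x2, x3 ≥ 0.
The optimal mix uses every input. There the carbon, the silicomanganese cap, the scrap grade C cap constraints are tight.
Solving gives x1 = 0.8, x2 = 10.386, x3 = 3.5.
Total cost: 1.24·0.8 + 1.92·10.386 + 0.31·3.5 = 22.0181.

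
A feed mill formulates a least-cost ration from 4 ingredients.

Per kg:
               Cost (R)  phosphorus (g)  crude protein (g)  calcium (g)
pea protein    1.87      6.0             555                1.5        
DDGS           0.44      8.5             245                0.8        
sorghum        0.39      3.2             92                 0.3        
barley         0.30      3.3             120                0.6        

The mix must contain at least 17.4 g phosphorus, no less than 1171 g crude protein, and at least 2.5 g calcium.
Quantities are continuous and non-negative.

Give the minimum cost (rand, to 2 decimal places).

R2.10

Let x1 = kg of pea protein, x2 = kg of DDGS, x3 = kg of sorghum, x4 = kg of barley.
Minimize 1.87x1 + 0.44x2 + 0.39x3 + 0.3x4 s.t.:
  6x1 + 8.5x2 + 3.2x3 + 3.3x4 ≥ 17.4   (phosphorus)
  555x1 + 245x2 + 92x3 + 120x4 ≥ 1171   (crude protein)
  1.5x1 + 0.8x2 + 0.3x3 + 0.6x4 ≥ 2.5   (calcium)
  x1, x2, x3, x4 ≥ 0.
At the optimum only DDGS is positive (pea protein, sorghum, barley = 0). The crude protein requirement is met with equality.
That vertex is x2 = 4.78.
Objective = 0.44·4.78 = 2.1032.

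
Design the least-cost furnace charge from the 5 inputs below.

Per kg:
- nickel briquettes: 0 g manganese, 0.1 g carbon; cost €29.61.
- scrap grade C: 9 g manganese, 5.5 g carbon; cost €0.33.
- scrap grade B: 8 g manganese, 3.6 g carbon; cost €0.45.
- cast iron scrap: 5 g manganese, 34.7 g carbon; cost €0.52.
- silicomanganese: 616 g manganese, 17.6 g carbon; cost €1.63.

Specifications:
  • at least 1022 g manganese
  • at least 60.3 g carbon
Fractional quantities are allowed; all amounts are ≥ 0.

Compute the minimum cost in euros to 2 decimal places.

€3.16

Set it up as a linear program. Let x1 = kg of nickel briquettes, x2 = kg of scrap grade C, x3 = kg of scrap grade B, x4 = kg of cast iron scrap, x5 = kg of silicomanganese.
Minimize 29.61x1 + 0.33x2 + 0.45x3 + 0.52x4 + 1.63x5 with:
  9x2 + 8x3 + 5x4 + 616x5 ≥ 1022   (manganese)
  0.1x1 + 5.5x2 + 3.6x3 + 34.7x4 + 17.6x5 ≥ 60.3   (carbon)
  x1, x2, x3, x4, x5 ≥ 0.
The minimum-cost mix takes nothing from nickel briquettes, scrap grade C, scrap grade B — only cast iron scrap, silicomanganese. Binding constraints: manganese and carbon.
Solving gives x4 = 0.9, x5 = 1.652.
Total cost: 0.52·0.9 + 1.63·1.652 = 3.1608.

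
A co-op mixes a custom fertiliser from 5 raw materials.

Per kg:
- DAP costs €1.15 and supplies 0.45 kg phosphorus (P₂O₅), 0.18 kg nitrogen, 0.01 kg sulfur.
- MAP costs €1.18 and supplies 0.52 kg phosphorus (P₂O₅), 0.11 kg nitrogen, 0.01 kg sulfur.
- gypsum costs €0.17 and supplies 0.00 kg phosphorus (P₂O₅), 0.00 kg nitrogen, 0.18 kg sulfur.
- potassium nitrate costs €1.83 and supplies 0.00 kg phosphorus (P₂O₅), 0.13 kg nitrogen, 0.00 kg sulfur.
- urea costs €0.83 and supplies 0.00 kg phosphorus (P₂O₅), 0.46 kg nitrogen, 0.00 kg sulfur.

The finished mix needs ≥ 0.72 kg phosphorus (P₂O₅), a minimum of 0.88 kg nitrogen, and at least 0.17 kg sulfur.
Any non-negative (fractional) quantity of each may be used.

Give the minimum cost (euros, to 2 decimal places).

€3.05

Let x1 = kg of DAP, x2 = kg of MAP, x3 = kg of gypsum, x4 = kg of potassium nitrate, x5 = kg of urea.
min 1.15x1 + 1.18x2 + 0.17x3 + 1.83x4 + 0.83x5 subject to:
  0.45x1 + 0.52x2 ≥ 0.72   (phosphorus (P₂O₅))
  0.18x1 + 0.11x2 + 0.13x4 + 0.46x5 ≥ 0.88   (nitrogen)
  0.01x1 + 0.01x2 + 0.18x3 ≥ 0.17   (sulfur)
  x1, x2, x3, x4, x5 ≥ 0.
The minimum-cost mix takes nothing from MAP, potassium nitrate — only DAP, gypsum, urea. There the phosphorus (P₂O₅), nitrogen, sulfur constraints are tight.
Solving gives x1 = 1.6, x3 = 0.8556, x5 = 1.287.
Cost = 1.15·1.6 + 0.17·0.8556 + 0.83·1.287 = 3.0537.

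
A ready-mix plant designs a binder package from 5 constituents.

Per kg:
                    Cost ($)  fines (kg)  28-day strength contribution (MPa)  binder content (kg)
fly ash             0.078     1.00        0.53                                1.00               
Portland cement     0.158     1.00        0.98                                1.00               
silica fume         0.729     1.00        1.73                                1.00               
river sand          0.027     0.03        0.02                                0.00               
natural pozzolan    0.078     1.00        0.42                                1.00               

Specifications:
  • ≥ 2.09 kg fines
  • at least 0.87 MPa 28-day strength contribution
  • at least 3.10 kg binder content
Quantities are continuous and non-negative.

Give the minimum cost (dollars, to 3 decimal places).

Let x1 = kg of fly ash, x2 = kg of Portland cement, x3 = kg of silica fume, x4 = kg of river sand, x5 = kg of natural pozzolan.
Minimize 0.078x1 + 0.158x2 + 0.729x3 + 0.027x4 + 0.078x5 subject to:
  1x1 + 1x2 + 1x3 + 0.03x4 + 1x5 ≥ 2.09   (fines)
  0.53x1 + 0.98x2 + 1.73x3 + 0.02x4 + 0.42x5 ≥ 0.87   (28-day strength contribution)
  1x1 + 1x2 + 1x3 + 1x5 ≥ 3.1   (binder content)
  x1, x2, x3, x4, x5 ≥ 0.
The cheapest feasible vertex uses only natural pozzolan; fly ash, Portland cement, silica fume, river sand are not used. The binder content requirement is met with equality.
So natural pozzolan = 3.1 kg.
Objective = 0.078·3.1 = 0.24180.

$0.242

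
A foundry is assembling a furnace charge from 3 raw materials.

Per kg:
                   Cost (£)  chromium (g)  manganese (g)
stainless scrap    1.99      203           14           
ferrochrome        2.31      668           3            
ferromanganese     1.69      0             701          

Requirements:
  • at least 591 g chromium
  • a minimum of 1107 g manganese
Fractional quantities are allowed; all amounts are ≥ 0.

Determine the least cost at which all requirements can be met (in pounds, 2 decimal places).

This is a linear program. Let x1 = kg of stainless scrap, x2 = kg of ferrochrome, x3 = kg of ferromanganese.
min 1.99x1 + 2.31x2 + 1.69x3 with:
  203x1 + 668x2 ≥ 591   (chromium)
  14x1 + 3x2 + 701x3 ≥ 1107   (manganese)
  x1, x2, x3 ≥ 0.
The minimum-cost mix takes nothing from stainless scrap — only ferrochrome, ferromanganese. The chromium and manganese requirements are met with equality.
That vertex is x2 = 0.8847, x3 = 1.575.
Total cost: 2.31·0.8847 + 1.69·1.575 = 4.7054.

£4.71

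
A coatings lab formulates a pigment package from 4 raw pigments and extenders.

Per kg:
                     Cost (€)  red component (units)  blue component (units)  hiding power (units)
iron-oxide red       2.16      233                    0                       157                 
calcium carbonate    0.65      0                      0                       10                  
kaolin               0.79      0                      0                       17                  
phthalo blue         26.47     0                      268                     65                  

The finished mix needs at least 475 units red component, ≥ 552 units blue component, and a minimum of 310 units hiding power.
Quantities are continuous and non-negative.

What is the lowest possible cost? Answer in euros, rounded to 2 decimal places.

Treat it as an LP. Let x1 = kg of iron-oxide red, x2 = kg of calcium carbonate, x3 = kg of kaolin, x4 = kg of phthalo blue.
min 2.16x1 + 0.65x2 + 0.79x3 + 26.47x4 subject to:
  233x1 ≥ 475   (red component)
  268x4 ≥ 552   (blue component)
  157x1 + 10x2 + 17x3 + 65x4 ≥ 310   (hiding power)
  x1, x2, x3, x4 ≥ 0.
The cheapest feasible vertex uses only iron-oxide red, phthalo blue; calcium carbonate, kaolin are not used. The red component and blue component requirements are met with equality.
So iron-oxide red = 2.0386 kg, phthalo blue = 2.0597 kg.
Cost = 2.16·2.0386 + 26.47·2.0597 = 58.9236.

€58.92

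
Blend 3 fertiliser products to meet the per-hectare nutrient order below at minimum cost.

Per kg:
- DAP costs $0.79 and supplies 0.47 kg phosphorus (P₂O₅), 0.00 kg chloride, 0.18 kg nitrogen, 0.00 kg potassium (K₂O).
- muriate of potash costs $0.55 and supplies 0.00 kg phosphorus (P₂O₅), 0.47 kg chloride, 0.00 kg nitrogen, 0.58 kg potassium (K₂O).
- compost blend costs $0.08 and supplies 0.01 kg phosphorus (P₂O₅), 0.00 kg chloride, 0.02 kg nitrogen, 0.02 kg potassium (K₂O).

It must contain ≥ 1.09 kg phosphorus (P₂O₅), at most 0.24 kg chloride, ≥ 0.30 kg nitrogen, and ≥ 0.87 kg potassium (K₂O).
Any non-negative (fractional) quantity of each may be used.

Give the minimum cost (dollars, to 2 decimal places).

Let x1 = kg of DAP, x2 = kg of muriate of potash, x3 = kg of compost blend.
min 0.79x1 + 0.55x2 + 0.08x3 s.t.:
  0.47x1 + 0.01x3 ≥ 1.09   (phosphorus (P₂O₅))
  0.47x2 ≤ 0.24   (chloride)
  0.18x1 + 0.02x3 ≥ 0.3   (nitrogen)
  0.58x2 + 0.02x3 ≥ 0.87   (potassium (K₂O))
  x1, x2, x3 ≥ 0.
The optimal mix uses every input. Binding constraints: phosphorus (P₂O₅), chloride, potassium (K₂O).
Optimal quantities: DAP = 1.709 kg, muriate of potash = 0.5106 kg, compost blend = 28.69 kg.
Objective = 0.79·1.709 + 0.55·0.5106 + 0.08·28.69 = 3.9261.

$3.93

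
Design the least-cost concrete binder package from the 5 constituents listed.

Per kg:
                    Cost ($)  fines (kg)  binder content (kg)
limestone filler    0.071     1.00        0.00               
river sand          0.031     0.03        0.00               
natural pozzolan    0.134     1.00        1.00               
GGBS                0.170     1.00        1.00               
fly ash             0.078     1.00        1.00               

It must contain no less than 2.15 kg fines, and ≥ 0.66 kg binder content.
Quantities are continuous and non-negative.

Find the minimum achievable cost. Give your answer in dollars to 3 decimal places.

$0.157

This is a linear program. Let x1 = kg of limestone filler, x2 = kg of river sand, x3 = kg of natural pozzolan, x4 = kg of GGBS, x5 = kg of fly ash.
Minimise 0.071x1 + 0.031x2 + 0.134x3 + 0.17x4 + 0.078x5 with:
  1x1 + 0.03x2 + 1x3 + 1x4 + 1x5 ≥ 2.15   (fines)
  1x3 + 1x4 + 1x5 ≥ 0.66   (binder content)
  x1, x2, x3, x4, x5 ≥ 0.
At the optimum only limestone filler, fly ash are positive (river sand, natural pozzolan, GGBS = 0). The fines and binder content requirements are met with equality.
That vertex is x1 = 1.49, x5 = 0.66.
Total cost: 0.071·1.49 + 0.078·0.66 = 0.15727.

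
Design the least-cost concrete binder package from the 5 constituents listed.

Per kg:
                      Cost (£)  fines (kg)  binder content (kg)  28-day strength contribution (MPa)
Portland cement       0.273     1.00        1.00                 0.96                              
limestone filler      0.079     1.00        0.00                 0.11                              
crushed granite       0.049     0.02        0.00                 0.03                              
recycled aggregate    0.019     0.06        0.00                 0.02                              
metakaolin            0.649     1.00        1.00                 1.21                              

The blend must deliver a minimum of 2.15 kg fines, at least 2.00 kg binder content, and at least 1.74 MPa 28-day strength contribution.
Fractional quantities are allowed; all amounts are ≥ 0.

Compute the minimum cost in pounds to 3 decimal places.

£0.558

Treat it as an LP. Let x1 = kg of Portland cement, x2 = kg of limestone filler, x3 = kg of crushed granite, x4 = kg of recycled aggregate, x5 = kg of metakaolin.
min 0.273x1 + 0.079x2 + 0.049x3 + 0.019x4 + 0.649x5 s.t.:
  1x1 + 1x2 + 0.02x3 + 0.06x4 + 1x5 ≥ 2.15   (fines)
  1x1 + 1x5 ≥ 2   (binder content)
  0.96x1 + 0.11x2 + 0.03x3 + 0.02x4 + 1.21x5 ≥ 1.74   (28-day strength contribution)
  x1, x2, x3, x4, x5 ≥ 0.
The cheapest feasible vertex uses only Portland cement, limestone filler; crushed granite, recycled aggregate, metakaolin are not used. The fines and binder content requirements are met with equality.
That vertex is x1 = 2, x2 = 0.15.
Objective = 0.273·2 + 0.079·0.15 = 0.55785.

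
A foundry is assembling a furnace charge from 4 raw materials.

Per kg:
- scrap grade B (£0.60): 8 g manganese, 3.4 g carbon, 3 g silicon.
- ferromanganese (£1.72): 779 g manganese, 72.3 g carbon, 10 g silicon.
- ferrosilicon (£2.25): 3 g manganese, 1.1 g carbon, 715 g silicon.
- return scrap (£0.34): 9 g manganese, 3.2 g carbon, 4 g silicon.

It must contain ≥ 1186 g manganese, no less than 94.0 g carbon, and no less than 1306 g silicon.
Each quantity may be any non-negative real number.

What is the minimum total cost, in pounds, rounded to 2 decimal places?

Let x1 = kg of scrap grade B, x2 = kg of ferromanganese, x3 = kg of ferrosilicon, x4 = kg of return scrap.
min 0.6x1 + 1.72x2 + 2.25x3 + 0.34x4 s.t.:
  8x1 + 779x2 + 3x3 + 9x4 ≥ 1186   (manganese)
  3.4x1 + 72.3x2 + 1.1x3 + 3.2x4 ≥ 94   (carbon)
  3x1 + 10x2 + 715x3 + 4x4 ≥ 1306   (silicon)
  x1, x2, x3, x4 ≥ 0.
At the optimum only ferromanganese, ferrosilicon are positive (scrap grade B, return scrap = 0). Binding constraints: manganese and silicon.
Optimal quantities: ferromanganese = 1.516 kg, ferrosilicon = 1.805 kg.
Objective = 1.72·1.516 + 2.25·1.805 = 6.6688.

£6.67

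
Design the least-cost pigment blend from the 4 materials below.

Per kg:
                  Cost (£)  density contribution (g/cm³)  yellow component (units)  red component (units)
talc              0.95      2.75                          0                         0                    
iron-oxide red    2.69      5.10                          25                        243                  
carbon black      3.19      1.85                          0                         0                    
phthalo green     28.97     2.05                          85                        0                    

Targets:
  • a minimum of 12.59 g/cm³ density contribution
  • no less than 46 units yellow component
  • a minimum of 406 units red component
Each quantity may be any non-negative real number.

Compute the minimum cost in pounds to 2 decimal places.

£6.06

Let x1 = kg of talc, x2 = kg of iron-oxide red, x3 = kg of carbon black, x4 = kg of phthalo green.
min 0.95x1 + 2.69x2 + 3.19x3 + 28.97x4 with:
  2.75x1 + 5.1x2 + 1.85x3 + 2.05x4 ≥ 12.59   (density contribution)
  25x2 + 85x4 ≥ 46   (yellow component)
  243x2 ≥ 406   (red component)
  x1, x2, x3, x4 ≥ 0.
The minimum-cost mix takes nothing from carbon black, phthalo green — only talc, iron-oxide red. There the density contribution and yellow component constraints are tight.
Solving gives x1 = 1.166, x2 = 1.84.
Cost = 0.95·1.166 + 2.69·1.84 = 6.0573.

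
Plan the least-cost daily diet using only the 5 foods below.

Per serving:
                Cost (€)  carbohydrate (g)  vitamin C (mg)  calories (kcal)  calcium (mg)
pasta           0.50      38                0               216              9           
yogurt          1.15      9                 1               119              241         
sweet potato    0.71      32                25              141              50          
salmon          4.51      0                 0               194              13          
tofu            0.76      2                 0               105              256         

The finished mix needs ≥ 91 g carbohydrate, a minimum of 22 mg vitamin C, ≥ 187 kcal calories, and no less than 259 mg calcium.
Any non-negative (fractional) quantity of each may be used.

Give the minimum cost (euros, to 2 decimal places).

€2.03

Let x1 = servings of pasta, x2 = servings of yogurt, x3 = servings of sweet potato, x4 = servings of salmon, x5 = servings of tofu.
Minimize 0.5x1 + 1.15x2 + 0.71x3 + 4.51x4 + 0.76x5 subject to:
  38x1 + 9x2 + 32x3 + 2x5 ≥ 91   (carbohydrate)
  1x2 + 25x3 ≥ 22   (vitamin C)
  216x1 + 119x2 + 141x3 + 194x4 + 105x5 ≥ 187   (calories)
  9x1 + 241x2 + 50x3 + 13x4 + 256x5 ≥ 259   (calcium)
  x1, x2, x3, x4, x5 ≥ 0.
At the optimum only pasta, sweet potato, tofu are positive (yogurt, salmon = 0). There the carbohydrate, vitamin C, calcium constraints are tight.
That vertex is x1 = 1.612, x3 = 0.88, x5 = 0.7832.
Objective = 0.5·1.612 + 0.71·0.88 + 0.76·0.7832 = 2.0260.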